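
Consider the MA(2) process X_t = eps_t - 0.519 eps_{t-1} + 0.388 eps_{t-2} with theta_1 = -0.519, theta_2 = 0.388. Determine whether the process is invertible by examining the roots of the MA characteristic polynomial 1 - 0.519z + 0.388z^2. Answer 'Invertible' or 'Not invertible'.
\text{Invertible}

The MA(q) characteristic polynomial is P(z) = 1 - 0.519z + 0.388z^2.
Invertibility requires all roots to lie outside the unit circle, i.e. |z| > 1 for every root.
Set 1 + (-0.519) z + (0.388) z^2 = 0, i.e. a z^2 + b z + c = 0 with a = 0.388, b = -0.519, c = 1.
Discriminant D = b^2 - 4ac = (-0.519)^2 - 4*(0.388)*1 = 0.269361 - (1.552) = -1.282639.
D < 0, so the roots are the complex-conjugate pair z = (-b +/- i sqrt(-D)) / (2a) = 0.6688 +/- 1.4595i.
For a conjugate pair |z|^2 = z * conj(z) = (product of roots) = c/a = 1/(0.388) = 2.57732, so |z| = sqrt(2.57732) = 1.6054 for both roots.
Moduli of all roots: 1.6054, 1.6054.
All moduli strictly greater than 1? Yes.
Verdict: Invertible.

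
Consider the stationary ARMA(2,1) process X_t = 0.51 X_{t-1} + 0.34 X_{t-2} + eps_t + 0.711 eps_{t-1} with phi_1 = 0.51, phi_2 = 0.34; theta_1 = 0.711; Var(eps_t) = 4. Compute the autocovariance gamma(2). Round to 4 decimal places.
\gamma(2) = 23.6596

Multiply the model equation by X_{t-k} and take expectations. With theta_0 = psi_0 = 1 and psi_j the MA(infinity) weights, this gives
  gamma(k) - sum_i phi_i gamma(k-i) = c_k,
  c_k = sigma^2 * sum_{j=k..q} theta_j psi_{j-k}   (c_k = 0 for k > q),
using gamma(-m) = gamma(m).
psi-weights needed (psi_j = theta_j + sum_i phi_i psi_{j-i}):
  psi_1 = theta_1 + phi_1 = 0.711 + (0.51) = 1.221
Right-hand sides:
  c_0 = sigma^2 (1 + theta_1 psi_1) = 4 * (1 + (0.711)(1.221)) = 4 * 1.868131 = 7.472524
  c_1 = sigma^2 theta_1 = 4 * (0.711) = 2.844
  c_2 = 0
Equations for k = 0, 1, 2 (AR order 2, c_2 = 0):
  (E0) gamma(0) = phi_1 gamma(1) + phi_2 gamma(2) + c_0
  (E1) gamma(1) = phi_1 gamma(0) + phi_2 gamma(1) + c_1
  (E2) gamma(2) = phi_1 gamma(1) + phi_2 gamma(0)
From (E1): gamma(1) = A gamma(0) + B with
  A = phi_1 / (1 - phi_2) = 0.51 / 0.66 = 0.772727,   B = c_1 / (1 - phi_2) = 2.844 / 0.66 = 4.309091.
Insert (E2) into (E0): gamma(0) (1 - phi_2^2) = phi_1 (1 + phi_2) gamma(1) + c_0.
  phi_1 (1 + phi_2) = (0.51)(1.34) = 0.6834,   1 - phi_2^2 = 0.8844.
Replace gamma(1) by A gamma(0) + B and collect gamma(0):
  gamma(0) [0.8844 - (0.6834)(0.772727)] = (0.6834)(4.309091) + 7.472524
  gamma(0) * 0.356318 = 10.417357
  gamma(0) = 10.417357 / 0.356318 = 29.236108.
  gamma(1) = A gamma(0) + B = (0.772727)(29.236108) + (4.309091) = 26.900629.
  gamma(2) = phi_1 gamma(1) + phi_2 gamma(0) = (0.51)(26.900629) + (0.34)(29.236108) = 23.659597.
Therefore gamma(2) = 23.6596 (to 4 decimal places).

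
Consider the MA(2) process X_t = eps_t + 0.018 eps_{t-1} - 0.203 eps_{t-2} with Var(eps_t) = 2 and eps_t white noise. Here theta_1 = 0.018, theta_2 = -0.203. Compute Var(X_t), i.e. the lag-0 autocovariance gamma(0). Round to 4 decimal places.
\gamma(0) = 2.0831

For an MA(q) process X_t = eps_t + sum_i theta_i eps_{t-i} with
Var(eps_t) = sigma^2, the variance is
  gamma(0) = sigma^2 * (1 + sum_i theta_i^2).
  sum_i theta_i^2 = (0.018)^2 + (-0.203)^2 = 0.000324 + 0.041209 = 0.041533.
  gamma(0) = 2 * (1 + 0.041533) = 2 * 1.041533 = 2.083066, which rounds to 2.0831.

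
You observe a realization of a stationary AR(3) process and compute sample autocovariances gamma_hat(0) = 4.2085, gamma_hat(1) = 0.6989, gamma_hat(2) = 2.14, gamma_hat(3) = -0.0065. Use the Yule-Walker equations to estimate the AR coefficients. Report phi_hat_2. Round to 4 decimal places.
\hat\phi_{2} = 0.5090

The Yule-Walker equations for an AR(p) process read, in matrix form,
  Gamma_p phi = r_p,   with   (Gamma_p)_{ij} = gamma(|i - j|),
                       (r_p)_i = gamma(i),   i,j = 1..p.
Substitute the sample gammas (Toeplitz matrix and right-hand side of size 3):
  Gamma_p = [[4.2085, 0.6989, 2.14], [0.6989, 4.2085, 0.6989], [2.14, 0.6989, 4.2085]]
  r_p     = [0.6989, 2.14, -0.0065]
Written out (R1..R3):
  (R1) 4.2085 phi_1 + 0.6989 phi_2 + 2.14 phi_3 = 0.6989
  (R2) 0.6989 phi_1 + 4.2085 phi_2 + 0.6989 phi_3 = 2.14
  (R3) 2.14 phi_1 + 0.6989 phi_2 + 4.2085 phi_3 = -0.0065
Gaussian elimination:
  R2 <- R2 - (0.6989/4.2085) R1 = R2 - (0.166069) R1:  4.092435 phi_2 + 0.343513 phi_3 = 2.023935
  R3 <- R3 - (2.14/4.2085) R1 = R3 - (0.508495) R1:  0.343513 phi_2 + 3.120321 phi_3 = -0.361887
  R3 <- R3 - (0.343513/4.092435) R2 = R3 - (0.083939) R2:  3.091487 phi_3 = -0.531773
Back-substitution:
  phi_hat_3 = -0.531773 / 3.091487 = -0.172012
  phi_hat_2 = (2.023935 - (0.343513)(-0.172012)) / 4.092435 = 0.508994
  phi_hat_1 = (0.6989 - (0.6989)(0.508994) - (2.14)(-0.172012)) / 4.2085 = 0.169008
So phi_hat = [0.1690, 0.5090, -0.1720].
Therefore phi_hat_2 = 0.5090.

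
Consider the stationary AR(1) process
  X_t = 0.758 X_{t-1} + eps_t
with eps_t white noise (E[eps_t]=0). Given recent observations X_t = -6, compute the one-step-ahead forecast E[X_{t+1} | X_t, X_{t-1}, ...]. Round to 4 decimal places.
E[X_{t+1} \mid \mathcal F_t] = -4.5480

For an AR(p) model X_t = c + sum_i phi_i X_{t-i} + eps_t, the
one-step-ahead conditional mean is
  E[X_{t+1} | X_t, ...] = c + sum_i phi_i X_{t+1-i}.
Substitute known values:
  E[X_{t+1} | ...] = (0.758) * (-6)
                   = -4.5480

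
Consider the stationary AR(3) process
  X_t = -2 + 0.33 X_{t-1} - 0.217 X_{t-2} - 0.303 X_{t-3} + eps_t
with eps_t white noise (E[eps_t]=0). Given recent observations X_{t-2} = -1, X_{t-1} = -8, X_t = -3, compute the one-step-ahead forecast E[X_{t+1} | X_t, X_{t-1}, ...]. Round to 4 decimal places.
E[X_{t+1} \mid \mathcal F_t] = -0.9510

For an AR(p) model X_t = c + sum_i phi_i X_{t-i} + eps_t, the
one-step-ahead conditional mean is
  E[X_{t+1} | X_t, ...] = c + sum_i phi_i X_{t+1-i}.
Substitute known values:
  E[X_{t+1} | ...] = -2 + (0.33) * (-3) + (-0.217) * (-8) + (-0.303) * (-1)
                   = -0.9510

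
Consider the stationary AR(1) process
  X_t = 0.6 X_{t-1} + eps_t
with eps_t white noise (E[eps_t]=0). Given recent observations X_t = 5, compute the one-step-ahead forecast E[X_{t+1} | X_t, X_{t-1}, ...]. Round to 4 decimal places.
E[X_{t+1} \mid \mathcal F_t] = 3.0000

For an AR(p) model X_t = c + sum_i phi_i X_{t-i} + eps_t, the
one-step-ahead conditional mean is
  E[X_{t+1} | X_t, ...] = c + sum_i phi_i X_{t+1-i}.
Substitute known values:
  E[X_{t+1} | ...] = (0.6) * (5)
                   = 3.0000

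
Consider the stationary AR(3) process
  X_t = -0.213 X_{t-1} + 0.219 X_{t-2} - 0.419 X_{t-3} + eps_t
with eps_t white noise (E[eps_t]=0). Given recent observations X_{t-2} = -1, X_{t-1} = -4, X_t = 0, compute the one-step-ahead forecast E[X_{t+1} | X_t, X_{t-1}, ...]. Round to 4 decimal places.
E[X_{t+1} \mid \mathcal F_t] = -0.4570

For an AR(p) model X_t = c + sum_i phi_i X_{t-i} + eps_t, the
one-step-ahead conditional mean is
  E[X_{t+1} | X_t, ...] = c + sum_i phi_i X_{t+1-i}.
Substitute known values:
  E[X_{t+1} | ...] = (-0.213) * (0) + (0.219) * (-4) + (-0.419) * (-1)
                   = -0.4570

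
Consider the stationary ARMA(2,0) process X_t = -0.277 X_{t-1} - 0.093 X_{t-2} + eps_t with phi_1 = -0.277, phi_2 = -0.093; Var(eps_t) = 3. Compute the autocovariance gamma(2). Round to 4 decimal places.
\gamma(2) = -0.0737

Multiply the model equation by X_{t-k} and take expectations. With theta_0 = psi_0 = 1 and psi_j the MA(infinity) weights, this gives
  gamma(k) - sum_i phi_i gamma(k-i) = c_k,
  c_k = sigma^2 * sum_{j=k..q} theta_j psi_{j-k}   (c_k = 0 for k > q),
using gamma(-m) = gamma(m).
Pure AR (q = 0): c_0 = sigma^2 = 3, c_k = 0 for k >= 1.
Equations for k = 0, 1, 2 (AR order 2, c_2 = 0):
  (E0) gamma(0) = phi_1 gamma(1) + phi_2 gamma(2) + c_0
  (E1) gamma(1) = phi_1 gamma(0) + phi_2 gamma(1) + c_1
  (E2) gamma(2) = phi_1 gamma(1) + phi_2 gamma(0)
From (E1): gamma(1) = A gamma(0) + B with
  A = phi_1 / (1 - phi_2) = -0.277 / 1.093 = -0.253431,   B = c_1 / (1 - phi_2) = 0 / 1.093 = 0.
Insert (E2) into (E0): gamma(0) (1 - phi_2^2) = phi_1 (1 + phi_2) gamma(1) + c_0.
  phi_1 (1 + phi_2) = (-0.277)(0.907) = -0.251239,   1 - phi_2^2 = 0.991351.
Replace gamma(1) by A gamma(0) + B and collect gamma(0):
  gamma(0) [0.991351 - (-0.251239)(-0.253431)] = c_0 = 3
  gamma(0) * 0.927679 = 3
  gamma(0) = 3 / 0.927679 = 3.233876.
  gamma(1) = A gamma(0) = (-0.253431)(3.233876) = -0.819564.
  gamma(2) = phi_1 gamma(1) + phi_2 gamma(0) = (-0.277)(-0.819564) + (-0.093)(3.233876) = -0.073731.
Therefore gamma(2) = -0.0737 (to 4 decimal places).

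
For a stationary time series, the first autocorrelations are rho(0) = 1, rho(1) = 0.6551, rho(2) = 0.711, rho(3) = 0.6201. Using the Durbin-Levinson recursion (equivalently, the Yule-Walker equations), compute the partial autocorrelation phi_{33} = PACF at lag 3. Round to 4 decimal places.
\phi_{33} = 0.1410

The PACF at lag k is phi_{kk}, the last component of the solution
to the Yule-Walker system G_k phi = r_k where
  (G_k)_{ij} = rho(|i - j|), (r_k)_i = rho(i), i,j = 1..k.
Equivalently, Durbin-Levinson gives phi_{kk} iteratively:
  phi_{11} = rho(1)
  phi_{kk} = [rho(k) - sum_{j=1..k-1} phi_{k-1,j} rho(k-j)]
            / [1 - sum_{j=1..k-1} phi_{k-1,j} rho(j)],
  phi_{k,j} = phi_{k-1,j} - phi_{kk} phi_{k-1,k-j},  j = 1..k-1.
Step k = 1:
  phi_11 = rho(1) = 0.6551.
Step k = 2:
  phi_22 = [rho(2) - phi_11 rho(1)] / [1 - phi_11 rho(1)] = [0.711 - (0.6551)(0.6551)] / [1 - (0.6551)(0.6551)]
         = 0.28184399 / 0.57084399 = 0.493732.
  Update: phi_21 = phi_11 - phi_22 phi_11 = 0.6551 - (0.493732)(0.6551) = 0.331656.
Step k = 3:
  phi_33 = [rho(3) - phi_21 rho(2) - phi_22 rho(1)] / [1 - phi_21 rho(1) - phi_22 rho(2)]
    numerator   = 0.6201 - (0.331656)(0.711) - (0.493732)(0.6551) = 0.06084862
    denominator = 1 - (0.331656)(0.6551) - (0.493732)(0.711) = 0.43168857
  phi_33 = 0.06084862 / 0.43168857 = 0.141.
Therefore phi_{33} = 0.1410.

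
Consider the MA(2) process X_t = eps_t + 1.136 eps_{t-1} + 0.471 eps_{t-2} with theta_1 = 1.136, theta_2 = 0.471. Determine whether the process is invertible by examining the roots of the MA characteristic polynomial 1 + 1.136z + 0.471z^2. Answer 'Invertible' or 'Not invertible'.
\text{Invertible}

The MA(q) characteristic polynomial is P(z) = 1 + 1.136z + 0.471z^2.
Invertibility requires all roots to lie outside the unit circle, i.e. |z| > 1 for every root.
Set 1 + (1.136) z + (0.471) z^2 = 0, i.e. a z^2 + b z + c = 0 with a = 0.471, b = 1.136, c = 1.
Discriminant D = b^2 - 4ac = (1.136)^2 - 4*(0.471)*1 = 1.290496 - (1.884) = -0.593504.
D < 0, so the roots are the complex-conjugate pair z = (-b +/- i sqrt(-D)) / (2a) = -1.2059 +/- 0.8178i.
For a conjugate pair |z|^2 = z * conj(z) = (product of roots) = c/a = 1/(0.471) = 2.123142, so |z| = sqrt(2.123142) = 1.4571 for both roots.
Moduli of all roots: 1.4571, 1.4571.
All moduli strictly greater than 1? Yes.
Verdict: Invertible.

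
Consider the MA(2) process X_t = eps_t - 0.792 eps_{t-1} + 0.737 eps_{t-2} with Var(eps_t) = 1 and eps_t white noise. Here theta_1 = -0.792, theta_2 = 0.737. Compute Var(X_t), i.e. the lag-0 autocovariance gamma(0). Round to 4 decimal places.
\gamma(0) = 2.1704

For an MA(q) process X_t = eps_t + sum_i theta_i eps_{t-i} with
Var(eps_t) = sigma^2, the variance is
  gamma(0) = sigma^2 * (1 + sum_i theta_i^2).
  sum_i theta_i^2 = (-0.792)^2 + (0.737)^2 = 0.627264 + 0.543169 = 1.170433.
  gamma(0) = 1 * (1 + 1.170433) = 1 * 2.170433 = 2.170433, which rounds to 2.1704.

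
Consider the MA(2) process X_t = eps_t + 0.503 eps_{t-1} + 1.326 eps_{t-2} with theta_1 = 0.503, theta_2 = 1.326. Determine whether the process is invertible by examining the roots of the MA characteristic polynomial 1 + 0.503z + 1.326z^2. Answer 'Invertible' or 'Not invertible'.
\text{Not invertible}

The MA(q) characteristic polynomial is P(z) = 1 + 0.503z + 1.326z^2.
Invertibility requires all roots to lie outside the unit circle, i.e. |z| > 1 for every root.
Set 1 + (0.503) z + (1.326) z^2 = 0, i.e. a z^2 + b z + c = 0 with a = 1.326, b = 0.503, c = 1.
Discriminant D = b^2 - 4ac = (0.503)^2 - 4*(1.326)*1 = 0.253009 - (5.304) = -5.050991.
D < 0, so the roots are the complex-conjugate pair z = (-b +/- i sqrt(-D)) / (2a) = -0.1897 +/- 0.8475i.
For a conjugate pair |z|^2 = z * conj(z) = (product of roots) = c/a = 1/(1.326) = 0.754148, so |z| = sqrt(0.754148) = 0.8684 for both roots.
Moduli of all roots: 0.8684, 0.8684.
All moduli strictly greater than 1? No.
Verdict: Not invertible.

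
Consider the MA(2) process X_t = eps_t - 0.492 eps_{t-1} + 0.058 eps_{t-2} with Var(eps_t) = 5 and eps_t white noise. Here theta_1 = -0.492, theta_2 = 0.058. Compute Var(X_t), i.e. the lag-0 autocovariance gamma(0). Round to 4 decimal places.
\gamma(0) = 6.2271

For an MA(q) process X_t = eps_t + sum_i theta_i eps_{t-i} with
Var(eps_t) = sigma^2, the variance is
  gamma(0) = sigma^2 * (1 + sum_i theta_i^2).
  sum_i theta_i^2 = (-0.492)^2 + (0.058)^2 = 0.242064 + 0.003364 = 0.245428.
  gamma(0) = 5 * (1 + 0.245428) = 5 * 1.245428 = 6.22714, which rounds to 6.2271.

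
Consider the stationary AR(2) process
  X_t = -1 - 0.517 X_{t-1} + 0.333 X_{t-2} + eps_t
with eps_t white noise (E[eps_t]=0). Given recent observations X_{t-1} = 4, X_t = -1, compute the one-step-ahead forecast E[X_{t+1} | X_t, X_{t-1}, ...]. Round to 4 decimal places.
E[X_{t+1} \mid \mathcal F_t] = 0.8490

For an AR(p) model X_t = c + sum_i phi_i X_{t-i} + eps_t, the
one-step-ahead conditional mean is
  E[X_{t+1} | X_t, ...] = c + sum_i phi_i X_{t+1-i}.
Substitute known values:
  E[X_{t+1} | ...] = -1 + (-0.517) * (-1) + (0.333) * (4)
                   = 0.8490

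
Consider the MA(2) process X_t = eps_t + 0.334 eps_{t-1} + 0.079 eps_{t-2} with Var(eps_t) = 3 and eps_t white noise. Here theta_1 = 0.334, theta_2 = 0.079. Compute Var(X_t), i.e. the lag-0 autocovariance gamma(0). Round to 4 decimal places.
\gamma(0) = 3.3534

For an MA(q) process X_t = eps_t + sum_i theta_i eps_{t-i} with
Var(eps_t) = sigma^2, the variance is
  gamma(0) = sigma^2 * (1 + sum_i theta_i^2).
  sum_i theta_i^2 = (0.334)^2 + (0.079)^2 = 0.111556 + 0.006241 = 0.117797.
  gamma(0) = 3 * (1 + 0.117797) = 3 * 1.117797 = 3.353391, which rounds to 3.3534.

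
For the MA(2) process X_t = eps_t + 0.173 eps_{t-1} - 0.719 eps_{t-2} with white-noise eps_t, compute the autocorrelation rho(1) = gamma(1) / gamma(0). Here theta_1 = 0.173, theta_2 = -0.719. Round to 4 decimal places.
\rho(1) = 0.0314

For an MA(q) process with theta_0 = 1, the autocovariance is
  gamma(k) = sigma^2 * sum_{i=0..q-k} theta_i * theta_{i+k},
and rho(k) = gamma(k) / gamma(0). Sigma^2 cancels.
  numerator   = (1)*(0.173) + (0.173)*(-0.719) = 0.048613.
  denominator = (1)^2 + (0.173)^2 + (-0.719)^2 = 1.54689.
  rho(1) = 0.048613 / 1.54689 = 0.0314.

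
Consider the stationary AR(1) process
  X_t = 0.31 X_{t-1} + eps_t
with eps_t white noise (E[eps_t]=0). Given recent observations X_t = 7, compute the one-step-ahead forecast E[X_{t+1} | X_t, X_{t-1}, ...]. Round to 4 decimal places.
E[X_{t+1} \mid \mathcal F_t] = 2.1700

For an AR(p) model X_t = c + sum_i phi_i X_{t-i} + eps_t, the
one-step-ahead conditional mean is
  E[X_{t+1} | X_t, ...] = c + sum_i phi_i X_{t+1-i}.
Substitute known values:
  E[X_{t+1} | ...] = (0.31) * (7)
                   = 2.1700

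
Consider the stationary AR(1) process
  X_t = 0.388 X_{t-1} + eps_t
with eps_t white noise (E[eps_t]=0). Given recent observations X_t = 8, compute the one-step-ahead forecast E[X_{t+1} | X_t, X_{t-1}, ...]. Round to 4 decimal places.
E[X_{t+1} \mid \mathcal F_t] = 3.1040

For an AR(p) model X_t = c + sum_i phi_i X_{t-i} + eps_t, the
one-step-ahead conditional mean is
  E[X_{t+1} | X_t, ...] = c + sum_i phi_i X_{t+1-i}.
Substitute known values:
  E[X_{t+1} | ...] = (0.388) * (8)
                   = 3.1040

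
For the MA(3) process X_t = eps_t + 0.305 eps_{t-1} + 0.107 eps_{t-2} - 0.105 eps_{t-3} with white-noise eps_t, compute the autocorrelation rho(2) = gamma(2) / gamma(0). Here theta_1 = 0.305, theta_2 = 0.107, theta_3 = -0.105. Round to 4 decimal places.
\rho(2) = 0.0672

For an MA(q) process with theta_0 = 1, the autocovariance is
  gamma(k) = sigma^2 * sum_{i=0..q-k} theta_i * theta_{i+k},
and rho(k) = gamma(k) / gamma(0). Sigma^2 cancels.
  numerator   = (1)*(0.107) + (0.305)*(-0.105) = 0.074975.
  denominator = (1)^2 + (0.305)^2 + (0.107)^2 + (-0.105)^2 = 1.115499.
  rho(2) = 0.074975 / 1.115499 = 0.0672.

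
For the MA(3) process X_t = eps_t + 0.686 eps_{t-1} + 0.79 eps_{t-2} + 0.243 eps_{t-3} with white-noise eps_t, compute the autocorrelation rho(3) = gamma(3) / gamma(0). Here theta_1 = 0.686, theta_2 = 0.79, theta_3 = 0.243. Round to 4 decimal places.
\rho(3) = 0.1128

For an MA(q) process with theta_0 = 1, the autocovariance is
  gamma(k) = sigma^2 * sum_{i=0..q-k} theta_i * theta_{i+k},
and rho(k) = gamma(k) / gamma(0). Sigma^2 cancels.
  numerator   = (1)*(0.243) = 0.243.
  denominator = (1)^2 + (0.686)^2 + (0.79)^2 + (0.243)^2 = 2.153745.
  rho(3) = 0.243 / 2.153745 = 0.1128.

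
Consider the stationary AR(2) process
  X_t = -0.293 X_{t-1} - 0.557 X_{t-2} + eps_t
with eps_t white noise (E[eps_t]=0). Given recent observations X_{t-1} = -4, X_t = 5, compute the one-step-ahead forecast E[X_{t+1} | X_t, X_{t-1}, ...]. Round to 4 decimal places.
E[X_{t+1} \mid \mathcal F_t] = 0.7630

For an AR(p) model X_t = c + sum_i phi_i X_{t-i} + eps_t, the
one-step-ahead conditional mean is
  E[X_{t+1} | X_t, ...] = c + sum_i phi_i X_{t+1-i}.
Substitute known values:
  E[X_{t+1} | ...] = (-0.293) * (5) + (-0.557) * (-4)
                   = 0.7630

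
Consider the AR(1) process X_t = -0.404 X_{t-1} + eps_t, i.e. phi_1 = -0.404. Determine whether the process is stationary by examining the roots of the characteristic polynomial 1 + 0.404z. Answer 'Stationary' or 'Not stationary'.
\text{Stationary}

The AR(p) characteristic polynomial is P(z) = 1 + 0.404z.
Stationarity requires all roots to lie outside the unit circle, i.e. |z| > 1 for every root.
This is linear in z: 1 + (0.404) z = 0  =>  z = -1/(0.404) = -2.475248,  |z| = 2.475248.
Moduli of all roots: 2.4752.
All moduli strictly greater than 1? Yes.
Verdict: Stationary.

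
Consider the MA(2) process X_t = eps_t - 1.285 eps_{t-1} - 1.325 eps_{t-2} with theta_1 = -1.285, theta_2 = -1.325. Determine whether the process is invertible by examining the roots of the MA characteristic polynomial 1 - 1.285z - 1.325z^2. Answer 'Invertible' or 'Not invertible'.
\text{Not invertible}

The MA(q) characteristic polynomial is P(z) = 1 - 1.285z - 1.325z^2.
Invertibility requires all roots to lie outside the unit circle, i.e. |z| > 1 for every root.
Set 1 + (-1.285) z + (-1.325) z^2 = 0, i.e. a z^2 + b z + c = 0 with a = -1.325, b = -1.285, c = 1.
Discriminant D = b^2 - 4ac = (-1.285)^2 - 4*(-1.325)*1 = 1.651225 - (-5.3) = 6.951225.
D >= 0, so the roots are real: z = (-b +/- sqrt(D)) / (2a) = (1.285 +/- 2.636518) / (-2.65).
  z_1 = (1.285 + 2.636518) / (-2.65) = -1.4798,   |z_1| = 1.4798.
  z_2 = (1.285 - 2.636518) / (-2.65) = 0.51,   |z_2| = 0.51.
Moduli of all roots: 1.4798, 0.5100.
All moduli strictly greater than 1? No.
Verdict: Not invertible.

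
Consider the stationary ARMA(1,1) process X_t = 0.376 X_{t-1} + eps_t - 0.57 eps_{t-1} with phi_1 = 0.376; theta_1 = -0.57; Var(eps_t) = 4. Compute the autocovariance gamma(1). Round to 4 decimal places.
\gamma(1) = -0.7101

Multiply the model equation by X_{t-k} and take expectations. With theta_0 = psi_0 = 1 and psi_j the MA(infinity) weights, this gives
  gamma(k) - sum_i phi_i gamma(k-i) = c_k,
  c_k = sigma^2 * sum_{j=k..q} theta_j psi_{j-k}   (c_k = 0 for k > q),
using gamma(-m) = gamma(m).
psi-weights needed (psi_j = theta_j + sum_i phi_i psi_{j-i}):
  psi_1 = theta_1 + phi_1 = -0.57 + (0.376) = -0.194
Right-hand sides:
  c_0 = sigma^2 (1 + theta_1 psi_1) = 4 * (1 + (-0.57)(-0.194)) = 4 * 1.11058 = 4.44232
  c_1 = sigma^2 theta_1 = 4 * (-0.57) = -2.28
  c_2 = 0
Equations for k = 0 and k = 1 (AR order 1):
  gamma(0) = phi_1 gamma(1) + c_0
  gamma(1) = phi_1 gamma(0) + c_1
Substituting the second into the first: gamma(0) (1 - phi_1^2) = c_0 + phi_1 c_1, so
  gamma(0) = (c_0 + phi_1 c_1) / (1 - phi_1^2) = (4.44232 + (0.376)(-2.28)) / (1 - (0.376)^2) = 3.58504 / 0.858624 = 4.175332.
  gamma(1) = phi_1 gamma(0) + c_1 = (0.376)(4.175332) + (-2.28) = -0.710075.
Therefore gamma(1) = -0.7101 (to 4 decimal places).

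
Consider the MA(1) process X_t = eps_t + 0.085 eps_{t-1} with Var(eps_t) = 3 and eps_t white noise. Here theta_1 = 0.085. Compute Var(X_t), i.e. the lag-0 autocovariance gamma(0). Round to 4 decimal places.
\gamma(0) = 3.0217

For an MA(q) process X_t = eps_t + sum_i theta_i eps_{t-i} with
Var(eps_t) = sigma^2, the variance is
  gamma(0) = sigma^2 * (1 + sum_i theta_i^2).
  sum_i theta_i^2 = (0.085)^2 = 0.007225.
  gamma(0) = 3 * (1 + 0.007225) = 3 * 1.007225 = 3.021675, which rounds to 3.0217.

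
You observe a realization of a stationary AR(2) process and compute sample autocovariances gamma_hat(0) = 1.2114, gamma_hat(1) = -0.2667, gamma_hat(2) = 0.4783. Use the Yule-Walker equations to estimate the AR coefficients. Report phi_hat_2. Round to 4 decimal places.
\hat\phi_{2} = 0.3640

The Yule-Walker equations for an AR(p) process read, in matrix form,
  Gamma_p phi = r_p,   with   (Gamma_p)_{ij} = gamma(|i - j|),
                       (r_p)_i = gamma(i),   i,j = 1..p.
Substitute the sample gammas (Toeplitz matrix and right-hand side of size 2):
  Gamma_p = [[1.2114, -0.2667], [-0.2667, 1.2114]]
  r_p     = [-0.2667, 0.4783]
Written out:
  1.2114 phi_1 - 0.2667 phi_2 = -0.2667
  -0.2667 phi_1 + 1.2114 phi_2 = 0.4783
Solve by Cramer's rule:
  det = gamma(0)^2 - gamma(1)^2 = (1.2114)^2 - (-0.2667)^2 = 1.46748996 - 0.07112889 = 1.39636107
  phi_hat_1 = [gamma(1) gamma(0) - gamma(1) gamma(2)] / det = [(-0.2667)(1.2114) - (-0.2667)(0.4783)] / 1.39636107 = -0.19551777 / 1.39636107 = -0.14
  phi_hat_2 = [gamma(0) gamma(2) - gamma(1)^2] / det = [(1.2114)(0.4783) - (-0.2667)^2] / 1.39636107 = 0.50828373 / 1.39636107 = 0.364
So phi_hat = [-0.1400, 0.3640].
Therefore phi_hat_2 = 0.3640.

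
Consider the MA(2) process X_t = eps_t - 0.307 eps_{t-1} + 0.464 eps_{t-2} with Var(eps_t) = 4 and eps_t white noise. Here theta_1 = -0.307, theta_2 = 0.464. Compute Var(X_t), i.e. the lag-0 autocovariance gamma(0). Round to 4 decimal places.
\gamma(0) = 5.2382

For an MA(q) process X_t = eps_t + sum_i theta_i eps_{t-i} with
Var(eps_t) = sigma^2, the variance is
  gamma(0) = sigma^2 * (1 + sum_i theta_i^2).
  sum_i theta_i^2 = (-0.307)^2 + (0.464)^2 = 0.094249 + 0.215296 = 0.309545.
  gamma(0) = 4 * (1 + 0.309545) = 4 * 1.309545 = 5.23818, which rounds to 5.2382.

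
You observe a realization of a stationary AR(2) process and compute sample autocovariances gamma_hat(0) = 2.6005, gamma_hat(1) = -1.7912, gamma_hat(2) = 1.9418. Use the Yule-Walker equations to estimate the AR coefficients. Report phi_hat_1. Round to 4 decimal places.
\hat\phi_{1} = -0.3320

The Yule-Walker equations for an AR(p) process read, in matrix form,
  Gamma_p phi = r_p,   with   (Gamma_p)_{ij} = gamma(|i - j|),
                       (r_p)_i = gamma(i),   i,j = 1..p.
Substitute the sample gammas (Toeplitz matrix and right-hand side of size 2):
  Gamma_p = [[2.6005, -1.7912], [-1.7912, 2.6005]]
  r_p     = [-1.7912, 1.9418]
Written out:
  2.6005 phi_1 - 1.7912 phi_2 = -1.7912
  -1.7912 phi_1 + 2.6005 phi_2 = 1.9418
Solve by Cramer's rule:
  det = gamma(0)^2 - gamma(1)^2 = (2.6005)^2 - (-1.7912)^2 = 6.76260025 - 3.20839744 = 3.55420281
  phi_hat_1 = [gamma(1) gamma(0) - gamma(1) gamma(2)] / det = [(-1.7912)(2.6005) - (-1.7912)(1.9418)] / 3.55420281 = -1.17986344 / 3.55420281 = -0.332
  phi_hat_2 = [gamma(0) gamma(2) - gamma(1)^2] / det = [(2.6005)(1.9418) - (-1.7912)^2] / 3.55420281 = 1.84125346 / 3.55420281 = 0.518
So phi_hat = [-0.3320, 0.5180].
Therefore phi_hat_1 = -0.3320.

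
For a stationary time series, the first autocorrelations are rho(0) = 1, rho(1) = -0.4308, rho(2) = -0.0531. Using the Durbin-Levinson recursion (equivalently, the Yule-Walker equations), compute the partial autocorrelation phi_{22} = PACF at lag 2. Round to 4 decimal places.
\phi_{22} = -0.2931

The PACF at lag k is phi_{kk}, the last component of the solution
to the Yule-Walker system G_k phi = r_k where
  (G_k)_{ij} = rho(|i - j|), (r_k)_i = rho(i), i,j = 1..k.
Equivalently, Durbin-Levinson gives phi_{kk} iteratively:
  phi_{11} = rho(1)
  phi_{kk} = [rho(k) - sum_{j=1..k-1} phi_{k-1,j} rho(k-j)]
            / [1 - sum_{j=1..k-1} phi_{k-1,j} rho(j)],
  phi_{k,j} = phi_{k-1,j} - phi_{kk} phi_{k-1,k-j},  j = 1..k-1.
Step k = 1:
  phi_11 = rho(1) = -0.4308.
Step k = 2:
  phi_22 = [rho(2) - phi_11 rho(1)] / [1 - phi_11 rho(1)] = [-0.0531 - (-0.4308)(-0.4308)] / [1 - (-0.4308)(-0.4308)]
         = -0.23868864 / 0.81441136 = -0.2931.
Therefore phi_{22} = -0.2931.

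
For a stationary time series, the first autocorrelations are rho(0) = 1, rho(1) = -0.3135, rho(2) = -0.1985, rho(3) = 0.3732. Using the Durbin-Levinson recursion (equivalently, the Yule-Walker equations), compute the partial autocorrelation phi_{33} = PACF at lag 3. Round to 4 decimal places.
\phi_{33} = 0.2330

The PACF at lag k is phi_{kk}, the last component of the solution
to the Yule-Walker system G_k phi = r_k where
  (G_k)_{ij} = rho(|i - j|), (r_k)_i = rho(i), i,j = 1..k.
Equivalently, Durbin-Levinson gives phi_{kk} iteratively:
  phi_{11} = rho(1)
  phi_{kk} = [rho(k) - sum_{j=1..k-1} phi_{k-1,j} rho(k-j)]
            / [1 - sum_{j=1..k-1} phi_{k-1,j} rho(j)],
  phi_{k,j} = phi_{k-1,j} - phi_{kk} phi_{k-1,k-j},  j = 1..k-1.
Step k = 1:
  phi_11 = rho(1) = -0.3135.
Step k = 2:
  phi_22 = [rho(2) - phi_11 rho(1)] / [1 - phi_11 rho(1)] = [-0.1985 - (-0.3135)(-0.3135)] / [1 - (-0.3135)(-0.3135)]
         = -0.29678225 / 0.90171775 = -0.32913.
  Update: phi_21 = phi_11 - phi_22 phi_11 = -0.3135 - (-0.32913)(-0.3135) = -0.416682.
Step k = 3:
  phi_33 = [rho(3) - phi_21 rho(2) - phi_22 rho(1)] / [1 - phi_21 rho(1) - phi_22 rho(2)]
    numerator   = 0.3732 - (-0.416682)(-0.1985) - (-0.32913)(-0.3135) = 0.18730636
    denominator = 1 - (-0.416682)(-0.3135) - (-0.32913)(-0.1985) = 0.80403785
  phi_33 = 0.18730636 / 0.80403785 = 0.233.
Therefore phi_{33} = 0.2330.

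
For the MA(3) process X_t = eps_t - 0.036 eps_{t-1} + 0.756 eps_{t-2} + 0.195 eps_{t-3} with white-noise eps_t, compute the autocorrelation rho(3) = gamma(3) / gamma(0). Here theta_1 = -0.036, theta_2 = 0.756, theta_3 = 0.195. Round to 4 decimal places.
\rho(3) = 0.1211

For an MA(q) process with theta_0 = 1, the autocovariance is
  gamma(k) = sigma^2 * sum_{i=0..q-k} theta_i * theta_{i+k},
and rho(k) = gamma(k) / gamma(0). Sigma^2 cancels.
  numerator   = (1)*(0.195) = 0.195.
  denominator = (1)^2 + (-0.036)^2 + (0.756)^2 + (0.195)^2 = 1.610857.
  rho(3) = 0.195 / 1.610857 = 0.1211.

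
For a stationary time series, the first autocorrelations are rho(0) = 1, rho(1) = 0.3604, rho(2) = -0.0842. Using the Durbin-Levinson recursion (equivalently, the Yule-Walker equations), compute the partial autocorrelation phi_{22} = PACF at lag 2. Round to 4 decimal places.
\phi_{22} = -0.2460

The PACF at lag k is phi_{kk}, the last component of the solution
to the Yule-Walker system G_k phi = r_k where
  (G_k)_{ij} = rho(|i - j|), (r_k)_i = rho(i), i,j = 1..k.
Equivalently, Durbin-Levinson gives phi_{kk} iteratively:
  phi_{11} = rho(1)
  phi_{kk} = [rho(k) - sum_{j=1..k-1} phi_{k-1,j} rho(k-j)]
            / [1 - sum_{j=1..k-1} phi_{k-1,j} rho(j)],
  phi_{k,j} = phi_{k-1,j} - phi_{kk} phi_{k-1,k-j},  j = 1..k-1.
Step k = 1:
  phi_11 = rho(1) = 0.3604.
Step k = 2:
  phi_22 = [rho(2) - phi_11 rho(1)] / [1 - phi_11 rho(1)] = [-0.0842 - (0.3604)(0.3604)] / [1 - (0.3604)(0.3604)]
         = -0.21408816 / 0.87011184 = -0.246.
Therefore phi_{22} = -0.2460.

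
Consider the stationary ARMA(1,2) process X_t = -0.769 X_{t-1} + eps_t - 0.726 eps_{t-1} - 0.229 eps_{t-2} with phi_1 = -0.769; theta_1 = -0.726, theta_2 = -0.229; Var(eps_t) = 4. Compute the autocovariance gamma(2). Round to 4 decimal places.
\gamma(2) = 12.8228

Multiply the model equation by X_{t-k} and take expectations. With theta_0 = psi_0 = 1 and psi_j the MA(infinity) weights, this gives
  gamma(k) - sum_i phi_i gamma(k-i) = c_k,
  c_k = sigma^2 * sum_{j=k..q} theta_j psi_{j-k}   (c_k = 0 for k > q),
using gamma(-m) = gamma(m).
psi-weights needed (psi_j = theta_j + sum_i phi_i psi_{j-i}):
  psi_1 = theta_1 + phi_1 = -0.726 + (-0.769) = -1.495
  psi_2 = theta_2 + phi_1 psi_1 = -0.229 + (-0.769)(-1.495) = 0.920655
Right-hand sides:
  c_0 = sigma^2 (1 + theta_1 psi_1 + theta_2 psi_2) = 4 * (1 + (-0.726)(-1.495) + (-0.229)(0.920655)) = 4 * 1.87454 = 7.49816
  c_1 = sigma^2 (theta_1 + theta_2 psi_1) = 4 * (-0.726 + (-0.229)(-1.495)) = -1.53458
  c_2 = sigma^2 theta_2 = 4 * (-0.229) = -0.916
Equations for k = 0 and k = 1 (AR order 1):
  gamma(0) = phi_1 gamma(1) + c_0
  gamma(1) = phi_1 gamma(0) + c_1
Substituting the second into the first: gamma(0) (1 - phi_1^2) = c_0 + phi_1 c_1, so
  gamma(0) = (c_0 + phi_1 c_1) / (1 - phi_1^2) = (7.49816 + (-0.769)(-1.53458)) / (1 - (-0.769)^2) = 8.678252 / 0.408639 = 21.236965.
  gamma(1) = phi_1 gamma(0) + c_1 = (-0.769)(21.236965) + (-1.53458) = -17.865806.
For k = 2: gamma(2) = phi_1 gamma(1) + c_2
  = (-0.769)(-17.865806) + (-0.916) = 12.822805.
Therefore gamma(2) = 12.8228 (to 4 decimal places).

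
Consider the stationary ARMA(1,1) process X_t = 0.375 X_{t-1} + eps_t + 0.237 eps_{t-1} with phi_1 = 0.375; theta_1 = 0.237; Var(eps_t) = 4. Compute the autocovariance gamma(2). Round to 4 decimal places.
\gamma(2) = 1.1632

Multiply the model equation by X_{t-k} and take expectations. With theta_0 = psi_0 = 1 and psi_j the MA(infinity) weights, this gives
  gamma(k) - sum_i phi_i gamma(k-i) = c_k,
  c_k = sigma^2 * sum_{j=k..q} theta_j psi_{j-k}   (c_k = 0 for k > q),
using gamma(-m) = gamma(m).
psi-weights needed (psi_j = theta_j + sum_i phi_i psi_{j-i}):
  psi_1 = theta_1 + phi_1 = 0.237 + (0.375) = 0.612
Right-hand sides:
  c_0 = sigma^2 (1 + theta_1 psi_1) = 4 * (1 + (0.237)(0.612)) = 4 * 1.145044 = 4.580176
  c_1 = sigma^2 theta_1 = 4 * (0.237) = 0.948
  c_2 = 0
Equations for k = 0 and k = 1 (AR order 1):
  gamma(0) = phi_1 gamma(1) + c_0
  gamma(1) = phi_1 gamma(0) + c_1
Substituting the second into the first: gamma(0) (1 - phi_1^2) = c_0 + phi_1 c_1, so
  gamma(0) = (c_0 + phi_1 c_1) / (1 - phi_1^2) = (4.580176 + (0.375)(0.948)) / (1 - (0.375)^2) = 4.935676 / 0.859375 = 5.743332.
  gamma(1) = phi_1 gamma(0) + c_1 = (0.375)(5.743332) + (0.948) = 3.10175.
For k = 2 (> q): gamma(2) = phi_1 gamma(1) = (0.375)(3.10175) = 1.163156.
Therefore gamma(2) = 1.1632 (to 4 decimal places).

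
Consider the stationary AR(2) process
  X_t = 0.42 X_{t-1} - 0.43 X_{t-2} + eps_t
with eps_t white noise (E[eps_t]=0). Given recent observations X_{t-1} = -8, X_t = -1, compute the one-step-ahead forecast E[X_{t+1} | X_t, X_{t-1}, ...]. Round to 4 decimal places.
E[X_{t+1} \mid \mathcal F_t] = 3.0200

For an AR(p) model X_t = c + sum_i phi_i X_{t-i} + eps_t, the
one-step-ahead conditional mean is
  E[X_{t+1} | X_t, ...] = c + sum_i phi_i X_{t+1-i}.
Substitute known values:
  E[X_{t+1} | ...] = (0.42) * (-1) + (-0.43) * (-8)
                   = 3.0200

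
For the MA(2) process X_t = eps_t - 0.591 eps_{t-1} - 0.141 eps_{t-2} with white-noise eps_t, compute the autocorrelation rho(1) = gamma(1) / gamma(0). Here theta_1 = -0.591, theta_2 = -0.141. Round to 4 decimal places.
\rho(1) = -0.3708

For an MA(q) process with theta_0 = 1, the autocovariance is
  gamma(k) = sigma^2 * sum_{i=0..q-k} theta_i * theta_{i+k},
and rho(k) = gamma(k) / gamma(0). Sigma^2 cancels.
  numerator   = (1)*(-0.591) + (-0.591)*(-0.141) = -0.507669.
  denominator = (1)^2 + (-0.591)^2 + (-0.141)^2 = 1.369162.
  rho(1) = -0.507669 / 1.369162 = -0.3708.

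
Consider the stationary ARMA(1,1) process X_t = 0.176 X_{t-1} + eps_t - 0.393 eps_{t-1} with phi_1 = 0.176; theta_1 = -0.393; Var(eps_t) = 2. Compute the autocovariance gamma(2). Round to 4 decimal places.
\gamma(2) = -0.0734

Multiply the model equation by X_{t-k} and take expectations. With theta_0 = psi_0 = 1 and psi_j the MA(infinity) weights, this gives
  gamma(k) - sum_i phi_i gamma(k-i) = c_k,
  c_k = sigma^2 * sum_{j=k..q} theta_j psi_{j-k}   (c_k = 0 for k > q),
using gamma(-m) = gamma(m).
psi-weights needed (psi_j = theta_j + sum_i phi_i psi_{j-i}):
  psi_1 = theta_1 + phi_1 = -0.393 + (0.176) = -0.217
Right-hand sides:
  c_0 = sigma^2 (1 + theta_1 psi_1) = 2 * (1 + (-0.393)(-0.217)) = 2 * 1.085281 = 2.170562
  c_1 = sigma^2 theta_1 = 2 * (-0.393) = -0.786
  c_2 = 0
Equations for k = 0 and k = 1 (AR order 1):
  gamma(0) = phi_1 gamma(1) + c_0
  gamma(1) = phi_1 gamma(0) + c_1
Substituting the second into the first: gamma(0) (1 - phi_1^2) = c_0 + phi_1 c_1, so
  gamma(0) = (c_0 + phi_1 c_1) / (1 - phi_1^2) = (2.170562 + (0.176)(-0.786)) / (1 - (0.176)^2) = 2.032226 / 0.969024 = 2.097189.
  gamma(1) = phi_1 gamma(0) + c_1 = (0.176)(2.097189) + (-0.786) = -0.416895.
For k = 2 (> q): gamma(2) = phi_1 gamma(1) = (0.176)(-0.416895) = -0.073373.
Therefore gamma(2) = -0.0734 (to 4 decimal places).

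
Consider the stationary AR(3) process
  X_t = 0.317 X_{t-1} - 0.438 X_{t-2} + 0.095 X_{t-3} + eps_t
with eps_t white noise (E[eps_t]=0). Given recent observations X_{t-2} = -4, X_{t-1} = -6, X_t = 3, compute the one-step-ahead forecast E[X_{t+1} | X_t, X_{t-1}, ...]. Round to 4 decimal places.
E[X_{t+1} \mid \mathcal F_t] = 3.1990

For an AR(p) model X_t = c + sum_i phi_i X_{t-i} + eps_t, the
one-step-ahead conditional mean is
  E[X_{t+1} | X_t, ...] = c + sum_i phi_i X_{t+1-i}.
Substitute known values:
  E[X_{t+1} | ...] = (0.317) * (3) + (-0.438) * (-6) + (0.095) * (-4)
                   = 3.1990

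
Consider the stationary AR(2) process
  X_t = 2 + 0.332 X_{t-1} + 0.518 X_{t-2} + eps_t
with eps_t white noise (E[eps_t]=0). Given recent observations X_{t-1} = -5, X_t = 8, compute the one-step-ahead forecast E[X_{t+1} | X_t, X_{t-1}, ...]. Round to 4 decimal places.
E[X_{t+1} \mid \mathcal F_t] = 2.0660

For an AR(p) model X_t = c + sum_i phi_i X_{t-i} + eps_t, the
one-step-ahead conditional mean is
  E[X_{t+1} | X_t, ...] = c + sum_i phi_i X_{t+1-i}.
Substitute known values:
  E[X_{t+1} | ...] = 2 + (0.332) * (8) + (0.518) * (-5)
                   = 2.0660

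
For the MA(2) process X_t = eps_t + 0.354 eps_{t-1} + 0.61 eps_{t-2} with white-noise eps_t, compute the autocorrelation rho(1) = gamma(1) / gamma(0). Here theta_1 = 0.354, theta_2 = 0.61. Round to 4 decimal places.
\rho(1) = 0.3806

For an MA(q) process with theta_0 = 1, the autocovariance is
  gamma(k) = sigma^2 * sum_{i=0..q-k} theta_i * theta_{i+k},
and rho(k) = gamma(k) / gamma(0). Sigma^2 cancels.
  numerator   = (1)*(0.354) + (0.354)*(0.61) = 0.56994.
  denominator = (1)^2 + (0.354)^2 + (0.61)^2 = 1.497416.
  rho(1) = 0.56994 / 1.497416 = 0.3806.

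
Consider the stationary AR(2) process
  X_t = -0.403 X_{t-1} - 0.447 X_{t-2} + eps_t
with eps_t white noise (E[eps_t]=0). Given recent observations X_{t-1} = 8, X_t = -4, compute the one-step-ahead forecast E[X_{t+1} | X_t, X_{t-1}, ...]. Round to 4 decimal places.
E[X_{t+1} \mid \mathcal F_t] = -1.9640

For an AR(p) model X_t = c + sum_i phi_i X_{t-i} + eps_t, the
one-step-ahead conditional mean is
  E[X_{t+1} | X_t, ...] = c + sum_i phi_i X_{t+1-i}.
Substitute known values:
  E[X_{t+1} | ...] = (-0.403) * (-4) + (-0.447) * (8)
                   = -1.9640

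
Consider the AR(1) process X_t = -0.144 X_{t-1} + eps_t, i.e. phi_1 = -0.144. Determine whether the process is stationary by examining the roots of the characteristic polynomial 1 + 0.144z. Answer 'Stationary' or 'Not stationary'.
\text{Stationary}

The AR(p) characteristic polynomial is P(z) = 1 + 0.144z.
Stationarity requires all roots to lie outside the unit circle, i.e. |z| > 1 for every root.
This is linear in z: 1 + (0.144) z = 0  =>  z = -1/(0.144) = -6.944444,  |z| = 6.944444.
Moduli of all roots: 6.9444.
All moduli strictly greater than 1? Yes.
Verdict: Stationary.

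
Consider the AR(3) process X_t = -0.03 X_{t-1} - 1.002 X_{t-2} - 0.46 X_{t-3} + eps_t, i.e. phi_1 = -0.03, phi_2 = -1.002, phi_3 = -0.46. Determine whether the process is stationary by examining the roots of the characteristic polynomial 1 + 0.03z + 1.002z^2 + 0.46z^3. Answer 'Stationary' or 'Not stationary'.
\text{Not stationary}

The AR(p) characteristic polynomial is P(z) = 1 + 0.03z + 1.002z^2 + 0.46z^3.
Stationarity requires all roots to lie outside the unit circle, i.e. |z| > 1 for every root.
Degree 3: look for a simple real root z0 first, then factor out (1 - z/z0) and solve the remaining quadratic.
Testing z0 = -2.5: P(-2.5) = 1 + (0.03)(-2.5) + (1.002)(-2.5)^2 + (0.46)(-2.5)^3
  = 1 + (-0.075) + (6.2625) + (-7.1875) = 0.  So z_0 = -2.5 is a root, |z_0| = 2.5.
Divide out the factor (1 + 0.4 z) = (1 - z/z0) (since 1/z0 = -0.4):
  P(z) = (1 + 0.4 z)(1 + (-0.37) z + (1.15) z^2)
  [check: z-coef -0.37 - (-0.4) = 0.03; z^2-coef 1.15 - (-0.4)(-0.37) = 1.002; z^3-coef -(-0.4)(1.15) = 0.46.]
Remaining roots from the quadratic factor 1 + (-0.37) z + (1.15) z^2:
  Set 1 + (-0.37) z + (1.15) z^2 = 0, i.e. a z^2 + b z + c = 0 with a = 1.15, b = -0.37, c = 1.
  Discriminant D = b^2 - 4ac = (-0.37)^2 - 4*(1.15)*1 = 0.1369 - (4.6) = -4.4631.
  D < 0, so the roots are the complex-conjugate pair z = (-b +/- i sqrt(-D)) / (2a) = 0.1609 +/- 0.9185i.
  For a conjugate pair |z|^2 = z * conj(z) = (product of roots) = c/a = 1/(1.15) = 0.869565, so |z| = sqrt(0.869565) = 0.9325 for both roots.
Moduli of all roots: 2.5000, 0.9325, 0.9325.
All moduli strictly greater than 1? No.
Verdict: Not stationary.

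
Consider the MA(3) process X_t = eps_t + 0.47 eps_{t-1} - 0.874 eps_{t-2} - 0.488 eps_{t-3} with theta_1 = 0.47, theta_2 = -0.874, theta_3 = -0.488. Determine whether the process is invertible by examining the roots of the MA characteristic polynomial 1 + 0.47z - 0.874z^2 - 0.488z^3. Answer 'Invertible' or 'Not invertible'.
\text{Invertible}

The MA(q) characteristic polynomial is P(z) = 1 + 0.47z - 0.874z^2 - 0.488z^3.
Invertibility requires all roots to lie outside the unit circle, i.e. |z| > 1 for every root.
Degree 3: look for a simple real root z0 first, then factor out (1 - z/z0) and solve the remaining quadratic.
Testing z0 = -1.25: P(-1.25) = 1 + (0.47)(-1.25) + (-0.874)(-1.25)^2 + (-0.488)(-1.25)^3
  = 1 + (-0.5875) + (-1.365625) + (0.953125) = 0.  So z_0 = -1.25 is a root, |z_0| = 1.25.
Divide out the factor (1 + 0.8 z) = (1 - z/z0) (since 1/z0 = -0.8):
  P(z) = (1 + 0.8 z)(1 + (-0.33) z + (-0.61) z^2)
  [check: z-coef -0.33 - (-0.8) = 0.47; z^2-coef -0.61 - (-0.8)(-0.33) = -0.874; z^3-coef -(-0.8)(-0.61) = -0.488.]
Remaining roots from the quadratic factor 1 + (-0.33) z + (-0.61) z^2:
  Set 1 + (-0.33) z + (-0.61) z^2 = 0, i.e. a z^2 + b z + c = 0 with a = -0.61, b = -0.33, c = 1.
  Discriminant D = b^2 - 4ac = (-0.33)^2 - 4*(-0.61)*1 = 0.1089 - (-2.44) = 2.5489.
  D >= 0, so the roots are real: z = (-b +/- sqrt(D)) / (2a) = (0.33 +/- 1.596527) / (-1.22).
    z_1 = (0.33 + 1.596527) / (-1.22) = -1.5791,   |z_1| = 1.5791.
    z_2 = (0.33 - 1.596527) / (-1.22) = 1.0381,   |z_2| = 1.0381.
Moduli of all roots: 1.2500, 1.5791, 1.0381.
All moduli strictly greater than 1? Yes.
Verdict: Invertible.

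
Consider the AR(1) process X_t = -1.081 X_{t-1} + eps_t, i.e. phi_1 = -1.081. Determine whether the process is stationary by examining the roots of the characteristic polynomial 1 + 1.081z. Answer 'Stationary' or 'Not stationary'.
\text{Not stationary}

The AR(p) characteristic polynomial is P(z) = 1 + 1.081z.
Stationarity requires all roots to lie outside the unit circle, i.e. |z| > 1 for every root.
This is linear in z: 1 + (1.081) z = 0  =>  z = -1/(1.081) = -0.925069,  |z| = 0.925069.
Moduli of all roots: 0.9251.
All moduli strictly greater than 1? No.
Verdict: Not stationary.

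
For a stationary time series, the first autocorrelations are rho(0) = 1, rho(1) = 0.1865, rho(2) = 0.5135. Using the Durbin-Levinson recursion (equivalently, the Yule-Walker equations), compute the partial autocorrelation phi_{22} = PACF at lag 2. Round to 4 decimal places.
\phi_{22} = 0.4960

The PACF at lag k is phi_{kk}, the last component of the solution
to the Yule-Walker system G_k phi = r_k where
  (G_k)_{ij} = rho(|i - j|), (r_k)_i = rho(i), i,j = 1..k.
Equivalently, Durbin-Levinson gives phi_{kk} iteratively:
  phi_{11} = rho(1)
  phi_{kk} = [rho(k) - sum_{j=1..k-1} phi_{k-1,j} rho(k-j)]
            / [1 - sum_{j=1..k-1} phi_{k-1,j} rho(j)],
  phi_{k,j} = phi_{k-1,j} - phi_{kk} phi_{k-1,k-j},  j = 1..k-1.
Step k = 1:
  phi_11 = rho(1) = 0.1865.
Step k = 2:
  phi_22 = [rho(2) - phi_11 rho(1)] / [1 - phi_11 rho(1)] = [0.5135 - (0.1865)(0.1865)] / [1 - (0.1865)(0.1865)]
         = 0.47871775 / 0.96521775 = 0.496.
Therefore phi_{22} = 0.4960.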